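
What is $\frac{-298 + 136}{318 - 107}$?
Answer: $- \frac{162}{211} \approx -0.76777$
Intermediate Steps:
$\frac{-298 + 136}{318 - 107} = - \frac{162}{211}$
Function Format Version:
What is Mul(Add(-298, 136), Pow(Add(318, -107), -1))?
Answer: Rational(-162, 211) ≈ -0.76777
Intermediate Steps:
Mul(Add(-298, 136), Pow(Add(318, -107), -1)) = Mul(-162, Pow(211, -1)) = Mul(-162, Rational(1, 211)) = Rational(-162, 211)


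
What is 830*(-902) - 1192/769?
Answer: -575720732/769 ≈ -7.4866e+5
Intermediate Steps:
830*(-902) - 1192/769 = -748660 - 1192*1/769 = -748660 - 1192/769 = -575720732/769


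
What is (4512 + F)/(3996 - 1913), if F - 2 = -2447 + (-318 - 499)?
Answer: 1250/2083 ≈ 0.60010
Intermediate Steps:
F = -3262 (F = 2 + (-2447 + (-318 - 499)) = 2 + (-2447 - 817) = 2 - 3264 = -3262)
(4512 + F)/(3996 - 1913) = (4512 - 3262)/(3996 - 1913) = 1250/2083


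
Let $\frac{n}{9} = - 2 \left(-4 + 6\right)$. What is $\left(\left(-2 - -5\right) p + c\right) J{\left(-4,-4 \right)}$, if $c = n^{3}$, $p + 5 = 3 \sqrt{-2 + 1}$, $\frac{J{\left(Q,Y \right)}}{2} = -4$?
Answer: $373368 - 72 i \approx 3.7337 \cdot 10^{5} - 72.0 i$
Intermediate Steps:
$J{\left(Q,Y \right)} = -8$ ($J{\left(Q,Y \right)} = 2 \left(-4\right) = -8$)
$p = -5 + 3 i$ ($p = -5 + 3 \sqrt{-2 + 1} = -5 + 3 \sqrt{-1} = -5 + 3 i \approx -5.0 + 3.0 i$)
$n = -36$ ($n = 9 \left(- 2 \left(-4 + 6\right)\right) = 9 \left(\left(-2\right) 2\right) = 9 \left(-4\right) = -36$)
$c = -46656$ ($c = \left(-36\right)^{3} = -46656$)
$\left(\left(-2 - -5\right) p + c\right) J{\left(-4,-4 \right)} = \left(\left(-2 - -5\right) \left(-5 + 3 i\right) - 46656\right) \left(-8\right) = \left(\left(-2 + 5\right) \left(-5 + 3 i\right) - 46656\right) \left(-8\right) = \left(3 \left(-5 + 3 i\right) - 46656\right) \left(-8\right) = \left(\left(-15 + 9 i\right) - 46656\right) \left(-8\right) = \left(-46671 + 9 i\right) \left(-8\right) = 373368 - 72 i$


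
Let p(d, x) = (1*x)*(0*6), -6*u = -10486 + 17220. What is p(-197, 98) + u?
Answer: -3367/3 ≈ -1122.3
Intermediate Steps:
u = -3367/3 (u = -(-10486 + 17220)/6 = -1/6*6734 = -3367/3 ≈ -1122.3)
p(d, x) = 0 (p(d, x) = x*0 = 0)
p(-197, 98) + u = 0 - 3367/3 = -3367/3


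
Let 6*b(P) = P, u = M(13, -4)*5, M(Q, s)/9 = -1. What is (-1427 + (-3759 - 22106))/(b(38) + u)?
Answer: 20469/29 ≈ 705.83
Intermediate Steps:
M(Q, s) = -9 (M(Q, s) = 9*(-1) = -9)
u = -45 (u = -9*5 = -45)
b(P) = P/6
(-1427 + (-3759 - 22106))/(b(38) + u) = (-1427 + (-3759 - 22106))/((⅙)*38 - 45) = (-1427 - 25865)/(19/3 - 45) = -27292/(-116/3) = -27292*(-3/116) = 20469/29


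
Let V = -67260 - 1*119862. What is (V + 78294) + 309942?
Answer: 201114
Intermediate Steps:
V = -187122 (V = -67260 - 119862 = -187122)
(V + 78294) + 309942 = (-187122 + 78294) + 309942 = -108828 + 309942 = 201114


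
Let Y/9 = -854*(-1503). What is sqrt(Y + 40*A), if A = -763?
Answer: sqrt(11521538) ≈ 3394.3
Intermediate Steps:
Y = 11552058 (Y = 9*(-854*(-1503)) = 9*1283562 = 11552058)
sqrt(Y + 40*A) = sqrt(11552058 + 40*(-763)) = sqrt(11552058 - 30520) = sqrt(11521538)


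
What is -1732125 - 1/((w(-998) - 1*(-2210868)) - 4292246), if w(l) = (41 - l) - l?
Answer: -3601678529624/2079341 ≈ -1.7321e+6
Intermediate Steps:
w(l) = 41 - 2*l
-1732125 - 1/((w(-998) - 1*(-2210868)) - 4292246) = -1732125 - 1/(((41 - 2*(-998)) - 1*(-2210868)) - 4292246) = -1732125 - 1/(((41 + 1996) + 2210868) - 4292246) = -1732125 - 1/((2037 + 2210868) - 4292246) = -1732125 - 1/(2212905 - 4292246) = -1732125 - 1/(-2079341) = -1732125 - 1*(-1/2079341) = -1732125 + 1/2079341 = -3601678529624/2079341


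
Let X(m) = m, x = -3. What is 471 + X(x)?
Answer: 468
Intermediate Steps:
471 + X(x) = 471 - 3 = 468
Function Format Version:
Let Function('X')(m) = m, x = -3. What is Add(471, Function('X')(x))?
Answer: 468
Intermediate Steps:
Add(471, Function('X')(x)) = Add(471, -3) = 468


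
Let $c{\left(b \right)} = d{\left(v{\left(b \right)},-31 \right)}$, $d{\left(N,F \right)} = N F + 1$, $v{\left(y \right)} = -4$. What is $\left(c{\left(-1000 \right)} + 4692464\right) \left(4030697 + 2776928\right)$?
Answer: $31945386191125$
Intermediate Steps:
$d{\left(N,F \right)} = 1 + F N$ ($d{\left(N,F \right)} = F N + 1 = 1 + F N$)
$c{\left(b \right)} = 125$ ($c{\left(b \right)} = 1 - -124 = 1 + 124 = 125$)
$\left(c{\left(-1000 \right)} + 4692464\right) \left(4030697 + 2776928\right) = \left(125 + 4692464\right) \left(4030697 + 2776928\right) = 4692589 \cdot 6807625 = 31945386191125$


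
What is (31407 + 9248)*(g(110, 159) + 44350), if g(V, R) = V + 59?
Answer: 1809919945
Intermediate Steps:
g(V, R) = 59 + V
(31407 + 9248)*(g(110, 159) + 44350) = (31407 + 9248)*((59 + 110) + 44350) = 40655*(169 + 44350) = 40655*44519 = 1809919945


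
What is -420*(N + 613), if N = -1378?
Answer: 321300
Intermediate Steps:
-420*(N + 613) = -420*(-1378 + 613) = -420*(-765) = 321300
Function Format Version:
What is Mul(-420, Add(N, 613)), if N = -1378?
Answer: 321300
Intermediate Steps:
Mul(-420, Add(N, 613)) = Mul(-420, Add(-1378, 613)) = Mul(-420, -765) = 321300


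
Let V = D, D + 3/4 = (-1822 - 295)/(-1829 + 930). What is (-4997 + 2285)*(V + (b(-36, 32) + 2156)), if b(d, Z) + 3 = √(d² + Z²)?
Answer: -181141938/31 - 10848*√145 ≈ -5.9739e+6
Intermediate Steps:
b(d, Z) = -3 + √(Z² + d²) (b(d, Z) = -3 + √(d² + Z²) = -3 + √(Z² + d²))
D = 199/124 (D = -¾ + (-1822 - 295)/(-1829 + 930) = -¾ - 2117/(-899) = -¾ - 2117*(-1/899) = -¾ + 73/31 = 199/124 ≈ 1.6048)
V = 199/124 ≈ 1.6048
(-4997 + 2285)*(V + (b(-36, 32) + 2156)) = (-4997 + 2285)*(199/124 + ((-3 + √(32² + (-36)²)) + 2156)) = -2712*(199/124 + ((-3 + √(1024 + 1296)) + 2156)) = -2712*(199/124 + ((-3 + √2320) + 2156)) = -2712*(199/124 + ((-3 + 4*√145) + 2156)) = -2712*(199/124 + (2153 + 4*√145)) = -2712*(267171/124 + 4*√145) = -181141938/31 - 10848*√145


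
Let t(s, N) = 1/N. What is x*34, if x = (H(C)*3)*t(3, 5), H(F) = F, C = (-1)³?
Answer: -102/5 ≈ -20.400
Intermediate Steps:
C = -1
x = -⅗ (x = -1*3/5 = -3*⅕ = -⅗ ≈ -0.60000)
x*34 = -⅗*34 = -102/5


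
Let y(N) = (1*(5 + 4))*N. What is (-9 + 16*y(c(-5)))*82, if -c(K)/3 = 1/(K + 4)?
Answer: 34686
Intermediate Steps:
c(K) = -3/(4 + K) (c(K) = -3/(K + 4) = -3/(4 + K))
y(N) = 9*N (y(N) = (1*9)*N = 9*N)
(-9 + 16*y(c(-5)))*82 = (-9 + 16*(9*(-3/(4 - 5))))*82 = (-9 + 16*(9*(-3/(-1))))*82 = (-9 + 16*(9*(-3*(-1))))*82 = (-9 + 16*(9*3))*82 = (-9 + 16*27)*82 = (-9 + 432)*82 = 423*82 = 34686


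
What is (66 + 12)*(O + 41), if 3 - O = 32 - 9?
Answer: 1638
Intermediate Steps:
O = -20 (O = 3 - (32 - 9) = 3 - 1*23 = 3 - 23 = -20)
(66 + 12)*(O + 41) = (66 + 12)*(-20 + 41) = 78*21 = 1638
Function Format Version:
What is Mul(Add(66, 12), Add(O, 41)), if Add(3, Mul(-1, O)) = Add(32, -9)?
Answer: 1638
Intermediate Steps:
O = -20 (O = Add(3, Mul(-1, Add(32, -9))) = Add(3, Mul(-1, 23)) = Add(3, -23) = -20)
Mul(Add(66, 12), Add(O, 41)) = Mul(Add(66, 12), Add(-20, 41)) = Mul(78, 21) = 1638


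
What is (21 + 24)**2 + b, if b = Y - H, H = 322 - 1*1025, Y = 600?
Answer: 3328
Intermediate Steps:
H = -703 (H = 322 - 1025 = -703)
b = 1303 (b = 600 - 1*(-703) = 600 + 703 = 1303)
(21 + 24)**2 + b = (21 + 24)**2 + 1303 = 45**2 + 1303 = 2025 + 1303 = 3328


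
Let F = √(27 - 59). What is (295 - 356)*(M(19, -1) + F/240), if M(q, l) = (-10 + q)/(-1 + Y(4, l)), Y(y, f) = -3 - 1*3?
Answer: 549/7 - 61*I*√2/60 ≈ 78.429 - 1.4378*I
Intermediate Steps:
Y(y, f) = -6 (Y(y, f) = -3 - 3 = -6)
F = 4*I*√2 (F = √(-32) = 4*I*√2 ≈ 5.6569*I)
M(q, l) = 10/7 - q/7 (M(q, l) = (-10 + q)/(-1 - 6) = (-10 + q)/(-7) = (-10 + q)*(-⅐) = 10/7 - q/7)
(295 - 356)*(M(19, -1) + F/240) = (295 - 356)*((10/7 - ⅐*19) + (4*I*√2)/240) = -61*((10/7 - 19/7) + (4*I*√2)*(1/240)) = -61*(-9/7 + I*√2/60) = 549/7 - 61*I*√2/60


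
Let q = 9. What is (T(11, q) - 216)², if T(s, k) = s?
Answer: 42025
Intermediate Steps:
(T(11, q) - 216)² = (11 - 216)² = (-205)² = 42025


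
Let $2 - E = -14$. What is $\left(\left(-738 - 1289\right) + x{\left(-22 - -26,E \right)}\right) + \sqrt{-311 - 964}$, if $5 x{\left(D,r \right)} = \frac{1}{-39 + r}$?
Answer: $- \frac{233106}{115} + 5 i \sqrt{51} \approx -2027.0 + 35.707 i$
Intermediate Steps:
$E = 16$ ($E = 2 - -14 = 2 + 14 = 16$)
$x{\left(D,r \right)} = \frac{1}{5 \left(-39 + r\right)}$
$\left(\left(-738 - 1289\right) + x{\left(-22 - -26,E \right)}\right) + \sqrt{-311 - 964} = \left(\left(-738 - 1289\right) + \frac{1}{5 \left(-39 + 16\right)}\right) + \sqrt{-311 - 964} = \left(\left(-738 - 1289\right) + \frac{1}{5 \left(-23\right)}\right) + \sqrt{-1275} = \left(-2027 + \frac{1}{5} \left(- \frac{1}{23}\right)\right) + 5 i \sqrt{51} = \left(-2027 - \frac{1}{115}\right) + 5 i \sqrt{51} = - \frac{233106}{115} + 5 i \sqrt{51}$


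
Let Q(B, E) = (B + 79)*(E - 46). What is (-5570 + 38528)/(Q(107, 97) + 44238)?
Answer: 5493/8954 ≈ 0.61347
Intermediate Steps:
Q(B, E) = (-46 + E)*(79 + B) (Q(B, E) = (79 + B)*(-46 + E) = (-46 + E)*(79 + B))
(-5570 + 38528)/(Q(107, 97) + 44238) = (-5570 + 38528)/((-3634 - 46*107 + 79*97 + 107*97) + 44238) = 32958/((-3634 - 4922 + 7663 + 10379) + 44238) = 32958/(9486 + 44238) = 32958/53724 = 32958*(1/53724) = 5493/8954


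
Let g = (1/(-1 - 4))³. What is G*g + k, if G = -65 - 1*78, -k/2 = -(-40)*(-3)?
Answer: 30143/125 ≈ 241.14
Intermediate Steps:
k = 240 (k = -(-16)*(-5*(-3)) = -(-16)*15 = -2*(-120) = 240)
G = -143 (G = -65 - 78 = -143)
g = -1/125 (g = (1/(-5))³ = (-⅕)³ = -1/125 ≈ -0.0080000)
G*g + k = -143*(-1/125) + 240 = 143/125 + 240 = 30143/125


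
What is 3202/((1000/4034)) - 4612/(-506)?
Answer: 817568401/63250 ≈ 12926.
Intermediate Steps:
3202/((1000/4034)) - 4612/(-506) = 3202/((1000*(1/4034))) - 4612*(-1/506) = 3202/(500/2017) + 2306/253 = 3202*(2017/500) + 2306/253 = 3229217/250 + 2306/253 = 817568401/63250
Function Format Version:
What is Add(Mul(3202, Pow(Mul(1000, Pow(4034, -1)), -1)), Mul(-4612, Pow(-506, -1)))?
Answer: Rational(817568401, 63250) ≈ 12926.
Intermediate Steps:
Add(Mul(3202, Pow(Mul(1000, Pow(4034, -1)), -1)), Mul(-4612, Pow(-506, -1))) = Add(Mul(3202, Pow(Mul(1000, Rational(1, 4034)), -1)), Mul(-4612, Rational(-1, 506))) = Add(Mul(3202, Pow(Rational(500, 2017), -1)), Rational(2306, 253)) = Add(Mul(3202, Rational(2017, 500)), Rational(2306, 253)) = Add(Rational(3229217, 250), Rational(2306, 253)) = Rational(817568401, 63250)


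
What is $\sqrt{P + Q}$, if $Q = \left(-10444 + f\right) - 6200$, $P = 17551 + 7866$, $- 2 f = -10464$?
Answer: $\sqrt{14005} \approx 118.34$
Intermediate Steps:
$f = 5232$ ($f = \left(- \frac{1}{2}\right) \left(-10464\right) = 5232$)
$P = 25417$
$Q = -11412$ ($Q = \left(-10444 + 5232\right) - 6200 = -5212 - 6200 = -11412$)
$\sqrt{P + Q} = \sqrt{25417 - 11412} = \sqrt{14005}$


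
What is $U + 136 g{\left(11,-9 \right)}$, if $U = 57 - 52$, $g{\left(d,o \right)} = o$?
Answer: $-1219$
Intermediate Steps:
$U = 5$
$U + 136 g{\left(11,-9 \right)} = 5 + 136 \left(-9\right) = 5 - 1224 = -1219$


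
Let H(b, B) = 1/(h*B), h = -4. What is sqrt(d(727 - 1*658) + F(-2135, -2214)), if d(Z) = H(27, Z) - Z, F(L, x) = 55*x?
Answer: I*sqrt(2320301985)/138 ≈ 349.05*I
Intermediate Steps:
H(b, B) = -1/(4*B) (H(b, B) = 1/(-4*B) = -1/(4*B))
d(Z) = -Z - 1/(4*Z) (d(Z) = -1/(4*Z) - Z = -Z - 1/(4*Z))
sqrt(d(727 - 1*658) + F(-2135, -2214)) = sqrt((-(727 - 1*658) - 1/(4*(727 - 1*658))) + 55*(-2214)) = sqrt((-(727 - 658) - 1/(4*(727 - 658))) - 121770) = sqrt((-1*69 - 1/4/69) - 121770) = sqrt((-69 - 1/4*1/69) - 121770) = sqrt((-69 - 1/276) - 121770) = sqrt(-19045/276 - 121770) = sqrt(-33627565/276) = I*sqrt(2320301985)/138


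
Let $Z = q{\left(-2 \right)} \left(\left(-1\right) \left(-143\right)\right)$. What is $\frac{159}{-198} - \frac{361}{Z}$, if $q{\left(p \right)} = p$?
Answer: $\frac{197}{429} \approx 0.45921$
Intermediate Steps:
$Z = -286$ ($Z = - 2 \left(\left(-1\right) \left(-143\right)\right) = \left(-2\right) 143 = -286$)
$\frac{159}{-198} - \frac{361}{Z} = \frac{159}{-198} - \frac{361}{-286} = 159 \left(- \frac{1}{198}\right) - - \frac{361}{286} = - \frac{53}{66} + \frac{361}{286} = \frac{197}{429}$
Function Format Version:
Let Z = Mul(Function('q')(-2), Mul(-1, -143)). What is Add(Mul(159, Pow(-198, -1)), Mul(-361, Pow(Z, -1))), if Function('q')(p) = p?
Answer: Rational(197, 429) ≈ 0.45921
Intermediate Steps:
Z = -286 (Z = Mul(-2, Mul(-1, -143)) = Mul(-2, 143) = -286)
Add(Mul(159, Pow(-198, -1)), Mul(-361, Pow(Z, -1))) = Add(Mul(159, Pow(-198, -1)), Mul(-361, Pow(-286, -1))) = Add(Mul(159, Rational(-1, 198)), Mul(-361, Rational(-1, 286))) = Add(Rational(-53, 66), Rational(361, 286)) = Rational(197, 429)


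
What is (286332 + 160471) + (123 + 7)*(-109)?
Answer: 432633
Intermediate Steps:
(286332 + 160471) + (123 + 7)*(-109) = 446803 + 130*(-109) = 446803 - 14170 = 432633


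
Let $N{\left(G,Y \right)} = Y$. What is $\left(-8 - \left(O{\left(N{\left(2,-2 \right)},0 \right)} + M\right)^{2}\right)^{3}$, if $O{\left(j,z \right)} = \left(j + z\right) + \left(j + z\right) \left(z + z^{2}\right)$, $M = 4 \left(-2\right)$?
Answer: $-1259712$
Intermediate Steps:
$M = -8$
$O{\left(j,z \right)} = j + z + \left(j + z\right) \left(z + z^{2}\right)$
$\left(-8 - \left(O{\left(N{\left(2,-2 \right)},0 \right)} + M\right)^{2}\right)^{3} = \left(-8 - \left(\left(-2 + 0 + 0^{2} + 0^{3} - 0 - 2 \cdot 0^{2}\right) - 8\right)^{2}\right)^{3} = \left(-8 - \left(\left(-2 + 0 + 0 + 0 + 0 - 0\right) - 8\right)^{2}\right)^{3} = \left(-8 - \left(\left(-2 + 0 + 0 + 0 + 0 + 0\right) - 8\right)^{2}\right)^{3} = \left(-8 - \left(-2 - 8\right)^{2}\right)^{3} = \left(-8 - \left(-10\right)^{2}\right)^{3} = \left(-8 - 100\right)^{3} = \left(-108\right)^{3} = -1259712$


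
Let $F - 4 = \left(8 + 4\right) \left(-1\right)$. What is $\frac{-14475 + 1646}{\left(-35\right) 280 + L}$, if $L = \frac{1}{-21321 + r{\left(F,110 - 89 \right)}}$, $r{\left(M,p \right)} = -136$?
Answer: $\frac{275271853}{210278601} \approx 1.3091$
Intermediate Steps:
$F = -8$ ($F = 4 + \left(8 + 4\right) \left(-1\right) = 4 + 12 \left(-1\right) = 4 - 12 = -8$)
$L = - \frac{1}{21457}$ ($L = \frac{1}{-21321 - 136} = \frac{1}{-21457} = - \frac{1}{21457} \approx -4.6605 \cdot 10^{-5}$)
$\frac{-14475 + 1646}{\left(-35\right) 280 + L} = \frac{-14475 + 1646}{\left(-35\right) 280 - \frac{1}{21457}} = - \frac{12829}{-9800 - \frac{1}{21457}} = - \frac{12829}{- \frac{210278601}{21457}} = \left(-12829\right) \left(- \frac{21457}{210278601}\right) = \frac{275271853}{210278601}$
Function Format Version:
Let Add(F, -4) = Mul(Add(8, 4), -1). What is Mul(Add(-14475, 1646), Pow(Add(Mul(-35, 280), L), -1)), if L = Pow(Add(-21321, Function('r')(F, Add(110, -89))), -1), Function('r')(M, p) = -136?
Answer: Rational(275271853, 210278601) ≈ 1.3091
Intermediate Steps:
F = -8 (F = Add(4, Mul(Add(8, 4), -1)) = Add(4, Mul(12, -1)) = Add(4, -12) = -8)
L = Rational(-1, 21457) (L = Pow(Add(-21321, -136), -1) = Pow(-21457, -1) = Rational(-1, 21457) ≈ -4.6605e-5)
Mul(Add(-14475, 1646), Pow(Add(Mul(-35, 280), L), -1)) = Mul(Add(-14475, 1646), Pow(Add(Mul(-35, 280), Rational(-1, 21457)), -1)) = Mul(-12829, Pow(Add(-9800, Rational(-1, 21457)), -1)) = Mul(-12829, Pow(Rational(-210278601, 21457), -1)) = Mul(-12829, Rational(-21457, 210278601)) = Rational(275271853, 210278601)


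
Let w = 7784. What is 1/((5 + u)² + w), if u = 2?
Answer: 1/7833 ≈ 0.00012767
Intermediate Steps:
1/((5 + u)² + w) = 1/((5 + 2)² + 7784) = 1/(7² + 7784) = 1/(49 + 7784) = 1/7833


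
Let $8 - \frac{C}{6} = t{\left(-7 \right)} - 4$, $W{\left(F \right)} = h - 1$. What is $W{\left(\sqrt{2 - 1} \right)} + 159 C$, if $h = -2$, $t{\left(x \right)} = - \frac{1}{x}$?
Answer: $\frac{79161}{7} \approx 11309.0$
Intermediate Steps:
$W{\left(F \right)} = -3$ ($W{\left(F \right)} = -2 - 1 = -3$)
$C = \frac{498}{7}$ ($C = 48 - 6 \left(- \frac{1}{-7} - 4\right) = 48 - 6 \left(\left(-1\right) \left(- \frac{1}{7}\right) - 4\right) = 48 - 6 \left(\frac{1}{7} - 4\right) = 48 - - \frac{162}{7} = 48 + \frac{162}{7} = \frac{498}{7} \approx 71.143$)
$W{\left(\sqrt{2 - 1} \right)} + 159 C = -3 + 159 \cdot \frac{498}{7} = -3 + \frac{79182}{7} = \frac{79161}{7}$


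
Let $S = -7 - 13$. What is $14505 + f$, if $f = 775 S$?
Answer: $-995$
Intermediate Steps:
$S = -20$
$f = -15500$ ($f = 775 \left(-20\right) = -15500$)
$14505 + f = 14505 - 15500 = -995$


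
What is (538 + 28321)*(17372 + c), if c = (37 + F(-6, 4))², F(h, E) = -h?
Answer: 554698839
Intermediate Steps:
c = 1849 (c = (37 - 1*(-6))² = (37 + 6)² = 43² = 1849)
(538 + 28321)*(17372 + c) = (538 + 28321)*(17372 + 1849) = 28859*19221 = 554698839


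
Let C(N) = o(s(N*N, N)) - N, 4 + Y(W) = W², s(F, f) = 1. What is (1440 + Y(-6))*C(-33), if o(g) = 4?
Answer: 54464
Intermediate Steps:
Y(W) = -4 + W²
C(N) = 4 - N
(1440 + Y(-6))*C(-33) = (1440 + (-4 + (-6)²))*(4 - 1*(-33)) = (1440 + (-4 + 36))*(4 + 33) = (1440 + 32)*37 = 1472*37 = 54464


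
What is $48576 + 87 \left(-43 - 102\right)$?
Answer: $35961$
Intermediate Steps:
$48576 + 87 \left(-43 - 102\right) = 48576 + 87 \left(-145\right) = 48576 - 12615 = 35961$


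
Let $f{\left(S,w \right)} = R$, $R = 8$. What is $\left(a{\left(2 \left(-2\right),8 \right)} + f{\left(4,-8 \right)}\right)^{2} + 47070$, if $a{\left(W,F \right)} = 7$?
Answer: $47295$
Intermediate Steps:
$f{\left(S,w \right)} = 8$
$\left(a{\left(2 \left(-2\right),8 \right)} + f{\left(4,-8 \right)}\right)^{2} + 47070 = \left(7 + 8\right)^{2} + 47070 = 15^{2} + 47070 = 225 + 47070 = 47295$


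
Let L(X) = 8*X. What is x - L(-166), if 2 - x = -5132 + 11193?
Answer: -4731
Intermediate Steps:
x = -6059 (x = 2 - (-5132 + 11193) = 2 - 1*6061 = 2 - 6061 = -6059)
x - L(-166) = -6059 - 8*(-166) = -6059 - 1*(-1328) = -6059 + 1328 = -4731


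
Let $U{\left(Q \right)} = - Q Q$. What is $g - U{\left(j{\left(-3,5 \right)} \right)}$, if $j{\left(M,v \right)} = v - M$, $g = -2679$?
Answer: $-2615$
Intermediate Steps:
$U{\left(Q \right)} = - Q^{2}$
$g - U{\left(j{\left(-3,5 \right)} \right)} = -2679 - - \left(5 - -3\right)^{2} = -2679 - - \left(5 + 3\right)^{2} = -2679 - - 8^{2} = -2679 - \left(-1\right) 64 = -2679 - -64 = -2679 + 64 = -2615$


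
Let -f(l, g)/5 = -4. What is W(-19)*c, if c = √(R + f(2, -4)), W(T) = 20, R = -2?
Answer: 60*√2 ≈ 84.853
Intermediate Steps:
f(l, g) = 20 (f(l, g) = -5*(-4) = 20)
c = 3*√2 (c = √(-2 + 20) = √18 = 3*√2 ≈ 4.2426)
W(-19)*c = 20*(3*√2) = 60*√2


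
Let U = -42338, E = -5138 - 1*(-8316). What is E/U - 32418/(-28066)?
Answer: 320829884/297064577 ≈ 1.0800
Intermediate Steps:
E = 3178 (E = -5138 + 8316 = 3178)
E/U - 32418/(-28066) = 3178/(-42338) - 32418/(-28066) = 3178*(-1/42338) - 32418*(-1/28066) = -1589/21169 + 16209/14033 = 320829884/297064577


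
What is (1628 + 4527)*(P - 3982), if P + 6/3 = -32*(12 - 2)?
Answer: -26491120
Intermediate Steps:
P = -322 (P = -2 - 32*(12 - 2) = -2 - 32*10 = -2 - 320 = -322)
(1628 + 4527)*(P - 3982) = (1628 + 4527)*(-322 - 3982) = 6155*(-4304) = -26491120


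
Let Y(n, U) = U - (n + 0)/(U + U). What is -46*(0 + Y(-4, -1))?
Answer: 138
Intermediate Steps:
Y(n, U) = U - n/(2*U)
-46*(0 + Y(-4, -1)) = -46*(0 + (-1 - 1/2*(-4)/(-1))) = -46*(0 + (-1 - 1/2*(-4)*(-1))) = -46*(0 + (-1 - 2)) = -46*(0 - 3) = -(-138) = -46*(-3) = 138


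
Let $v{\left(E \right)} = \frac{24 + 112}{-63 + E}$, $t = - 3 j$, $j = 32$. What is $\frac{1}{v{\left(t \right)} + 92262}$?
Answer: $\frac{159}{14669522} \approx 1.0839 \cdot 10^{-5}$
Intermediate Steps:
$t = -96$ ($t = \left(-3\right) 32 = -96$)
$v{\left(E \right)} = \frac{136}{-63 + E}$
$\frac{1}{v{\left(t \right)} + 92262} = \frac{1}{\frac{136}{-63 - 96} + 92262} = \frac{1}{\frac{136}{-159} + 92262} = \frac{1}{136 \left(- \frac{1}{159}\right) + 92262} = \frac{1}{- \frac{136}{159} + 92262} = \frac{1}{\frac{14669522}{159}} = \frac{159}{14669522}$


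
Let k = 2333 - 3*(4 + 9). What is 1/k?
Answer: 1/2294 ≈ 0.00043592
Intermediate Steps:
k = 2294 (k = 2333 - 3*13 = 2333 - 39 = 2294)
1/k = 1/2294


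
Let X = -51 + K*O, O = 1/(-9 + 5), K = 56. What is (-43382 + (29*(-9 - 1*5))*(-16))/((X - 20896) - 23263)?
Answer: 18443/22112 ≈ 0.83407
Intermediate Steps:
O = -1/4 (O = 1/(-4) = -1/4 ≈ -0.25000)
X = -65 (X = -51 + 56*(-1/4) = -51 - 14 = -65)
(-43382 + (29*(-9 - 1*5))*(-16))/((X - 20896) - 23263) = (-43382 + (29*(-9 - 1*5))*(-16))/((-65 - 20896) - 23263) = (-43382 + (29*(-9 - 5))*(-16))/(-20961 - 23263) = (-43382 + (29*(-14))*(-16))/(-44224) = (-43382 - 406*(-16))*(-1/44224) = (-43382 + 6496)*(-1/44224) = -36886*(-1/44224) = 18443/22112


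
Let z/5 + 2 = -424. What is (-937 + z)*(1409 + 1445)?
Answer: -8753218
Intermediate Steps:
z = -2130 (z = -10 + 5*(-424) = -10 - 2120 = -2130)
(-937 + z)*(1409 + 1445) = (-937 - 2130)*(1409 + 1445) = -3067*2854 = -8753218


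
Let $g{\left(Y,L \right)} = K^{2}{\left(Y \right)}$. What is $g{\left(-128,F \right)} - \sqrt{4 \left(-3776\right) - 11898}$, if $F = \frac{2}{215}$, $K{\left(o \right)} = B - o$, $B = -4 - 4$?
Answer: $14400 - i \sqrt{27002} \approx 14400.0 - 164.32 i$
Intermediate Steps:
$B = -8$ ($B = -4 - 4 = -8$)
$K{\left(o \right)} = -8 - o$
$F = \frac{2}{215}$ ($F = 2 \cdot \frac{1}{215} = \frac{2}{215} \approx 0.0093023$)
$g{\left(Y,L \right)} = \left(-8 - Y\right)^{2}$
$g{\left(-128,F \right)} - \sqrt{4 \left(-3776\right) - 11898} = \left(8 - 128\right)^{2} - \sqrt{4 \left(-3776\right) - 11898} = \left(-120\right)^{2} - \sqrt{-15104 - 11898} = 14400 - \sqrt{-27002} = 14400 - i \sqrt{27002}$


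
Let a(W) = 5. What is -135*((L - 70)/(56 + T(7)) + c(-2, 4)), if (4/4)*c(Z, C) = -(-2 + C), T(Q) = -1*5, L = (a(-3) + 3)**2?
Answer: 4860/17 ≈ 285.88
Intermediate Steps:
L = 64 (L = (5 + 3)**2 = 8**2 = 64)
T(Q) = -5
c(Z, C) = 2 - C (c(Z, C) = -(-2 + C) = 2 - C)
-135*((L - 70)/(56 + T(7)) + c(-2, 4)) = -135*((64 - 70)/(56 - 5) + (2 - 1*4)) = -135*(-6/51 + (2 - 4)) = -135*(-6*1/51 - 2) = -135*(-2/17 - 2) = -135*(-36/17) = 4860/17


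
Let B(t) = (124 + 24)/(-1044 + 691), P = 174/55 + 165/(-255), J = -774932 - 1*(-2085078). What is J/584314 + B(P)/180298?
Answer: 20846102464963/9297194471729 ≈ 2.2422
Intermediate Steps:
J = 1310146 (J = -774932 + 2085078 = 1310146)
P = 2353/935 (P = 174*(1/55) + 165*(-1/255) = 174/55 - 11/17 = 2353/935 ≈ 2.5166)
B(t) = -148/353 (B(t) = 148/(-353) = 148*(-1/353) = -148/353)
J/584314 + B(P)/180298 = 1310146/584314 - 148/353/180298 = 1310146*(1/584314) - 148/353*1/180298 = 655073/292157 - 74/31822597 = 20846102464963/9297194471729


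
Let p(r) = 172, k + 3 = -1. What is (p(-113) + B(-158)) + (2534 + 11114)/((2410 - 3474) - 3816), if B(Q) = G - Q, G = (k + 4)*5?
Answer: 99797/305 ≈ 327.20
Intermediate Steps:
k = -4 (k = -3 - 1 = -4)
G = 0 (G = (-4 + 4)*5 = 0*5 = 0)
B(Q) = -Q (B(Q) = 0 - Q = -Q)
(p(-113) + B(-158)) + (2534 + 11114)/((2410 - 3474) - 3816) = (172 - 1*(-158)) + (2534 + 11114)/((2410 - 3474) - 3816) = (172 + 158) + 13648/(-1064 - 3816) = 330 + 13648/(-4880) = 330 + 13648*(-1/4880) = 330 - 853/305 = 99797/305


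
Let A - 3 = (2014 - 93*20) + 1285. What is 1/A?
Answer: 1/1442 ≈ 0.00069348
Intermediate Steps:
A = 1442 (A = 3 + ((2014 - 93*20) + 1285) = 3 + ((2014 - 1860) + 1285) = 3 + (154 + 1285) = 3 + 1439 = 1442)
1/A = 1/1442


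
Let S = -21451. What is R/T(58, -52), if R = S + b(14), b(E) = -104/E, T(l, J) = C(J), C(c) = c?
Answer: 150209/364 ≈ 412.66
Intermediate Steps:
T(l, J) = J
R = -150209/7 (R = -21451 - 104/14 = -21451 - 104*1/14 = -21451 - 52/7 = -150209/7 ≈ -21458.)
R/T(58, -52) = -150209/7/(-52) = -150209/7*(-1/52) = 150209/364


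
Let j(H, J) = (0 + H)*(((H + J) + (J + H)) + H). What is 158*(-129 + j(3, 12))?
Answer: -4740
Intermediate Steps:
j(H, J) = H*(2*J + 3*H) (j(H, J) = H*(((H + J) + (H + J)) + H) = H*((2*H + 2*J) + H) = H*(2*J + 3*H))
158*(-129 + j(3, 12)) = 158*(-129 + 3*(2*12 + 3*3)) = 158*(-129 + 3*(24 + 9)) = 158*(-129 + 3*33) = 158*(-129 + 99) = 158*(-30) = -4740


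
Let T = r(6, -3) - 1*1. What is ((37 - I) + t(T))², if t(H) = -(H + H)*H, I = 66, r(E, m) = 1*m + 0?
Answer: 3721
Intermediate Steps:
r(E, m) = m (r(E, m) = m + 0 = m)
T = -4 (T = -3 - 1*1 = -3 - 1 = -4)
t(H) = -2*H² (t(H) = -2*H*H = -2*H²)
((37 - I) + t(T))² = ((37 - 1*66) - 2*(-4)²)² = ((37 - 66) - 2*16)² = (-29 - 32)² = (-61)² = 3721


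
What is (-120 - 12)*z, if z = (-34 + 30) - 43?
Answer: 6204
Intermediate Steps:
z = -47 (z = -4 - 43 = -47)
(-120 - 12)*z = (-120 - 12)*(-47) = -132*(-47) = 6204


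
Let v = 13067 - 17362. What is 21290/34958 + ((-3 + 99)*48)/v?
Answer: -34822957/75072305 ≈ -0.46386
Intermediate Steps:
v = -4295
21290/34958 + ((-3 + 99)*48)/v = 21290/34958 + ((-3 + 99)*48)/(-4295) = 21290*(1/34958) + (96*48)*(-1/4295) = 10645/17479 + 4608*(-1/4295) = 10645/17479 - 4608/4295 = -34822957/75072305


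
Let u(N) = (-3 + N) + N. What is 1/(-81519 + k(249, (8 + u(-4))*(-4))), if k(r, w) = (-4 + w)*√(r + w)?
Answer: -937/76383111 - 8*√29/2215110219 ≈ -1.2287e-5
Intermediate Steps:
u(N) = -3 + 2*N
k(r, w) = √(r + w)*(-4 + w)
1/(-81519 + k(249, (8 + u(-4))*(-4))) = 1/(-81519 + √(249 + (8 + (-3 + 2*(-4)))*(-4))*(-4 + (8 + (-3 + 2*(-4)))*(-4))) = 1/(-81519 + √(249 + (8 + (-3 - 8))*(-4))*(-4 + (8 + (-3 - 8))*(-4))) = 1/(-81519 + √(249 + (8 - 11)*(-4))*(-4 + (8 - 11)*(-4))) = 1/(-81519 + √(249 - 3*(-4))*(-4 - 3*(-4))) = 1/(-81519 + √(249 + 12)*(-4 + 12)) = 1/(-81519 + √261*8) = 1/(-81519 + (3*√29)*8) = 1/(-81519 + 24*√29)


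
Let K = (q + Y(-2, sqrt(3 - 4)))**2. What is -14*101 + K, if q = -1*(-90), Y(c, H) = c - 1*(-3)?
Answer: 6867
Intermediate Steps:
Y(c, H) = 3 + c (Y(c, H) = c + 3 = 3 + c)
q = 90
K = 8281 (K = (90 + (3 - 2))**2 = (90 + 1)**2 = 91**2 = 8281)
-14*101 + K = -14*101 + 8281 = -1414 + 8281 = 6867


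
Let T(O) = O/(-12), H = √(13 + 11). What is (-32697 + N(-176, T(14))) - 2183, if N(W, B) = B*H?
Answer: -34880 - 7*√6/3 ≈ -34886.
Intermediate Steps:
H = 2*√6 (H = √24 = 2*√6 ≈ 4.8990)
T(O) = -O/12 (T(O) = O*(-1/12) = -O/12)
N(W, B) = 2*B*√6 (N(W, B) = B*(2*√6) = 2*B*√6)
(-32697 + N(-176, T(14))) - 2183 = (-32697 + 2*(-1/12*14)*√6) - 2183 = (-32697 + 2*(-7/6)*√6) - 2183 = (-32697 - 7*√6/3) - 2183 = -34880 - 7*√6/3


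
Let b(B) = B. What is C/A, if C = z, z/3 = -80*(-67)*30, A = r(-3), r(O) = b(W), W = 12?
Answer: 40200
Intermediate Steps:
r(O) = 12
A = 12
z = 482400 (z = 3*(-80*(-67)*30) = 3*(5360*30) = 3*160800 = 482400)
C = 482400
C/A = 482400/12 = 482400*(1/12) = 40200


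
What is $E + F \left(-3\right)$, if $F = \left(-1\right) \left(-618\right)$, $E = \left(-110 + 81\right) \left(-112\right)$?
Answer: $1394$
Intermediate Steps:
$E = 3248$ ($E = \left(-29\right) \left(-112\right) = 3248$)
$F = 618$
$E + F \left(-3\right) = 3248 + 618 \left(-3\right) = 3248 - 1854 = 1394$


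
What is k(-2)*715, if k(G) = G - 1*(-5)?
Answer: 2145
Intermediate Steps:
k(G) = 5 + G (k(G) = G + 5 = 5 + G)
k(-2)*715 = (5 - 2)*715 = 3*715 = 2145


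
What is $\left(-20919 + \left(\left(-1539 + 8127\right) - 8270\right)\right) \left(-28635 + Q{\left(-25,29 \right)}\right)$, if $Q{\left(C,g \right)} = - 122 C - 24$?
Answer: $578789009$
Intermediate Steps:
$Q{\left(C,g \right)} = -24 - 122 C$
$\left(-20919 + \left(\left(-1539 + 8127\right) - 8270\right)\right) \left(-28635 + Q{\left(-25,29 \right)}\right) = \left(-20919 + \left(\left(-1539 + 8127\right) - 8270\right)\right) \left(-28635 - -3026\right) = \left(-20919 + \left(6588 - 8270\right)\right) \left(-28635 + \left(-24 + 3050\right)\right) = \left(-20919 - 1682\right) \left(-28635 + 3026\right) = \left(-22601\right) \left(-25609\right) = 578789009$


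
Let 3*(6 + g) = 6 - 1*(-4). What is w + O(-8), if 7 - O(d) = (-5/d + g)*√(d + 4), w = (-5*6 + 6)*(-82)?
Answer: 1975 + 49*I/12 ≈ 1975.0 + 4.0833*I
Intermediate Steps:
g = -8/3 (g = -6 + (6 - 1*(-4))/3 = -6 + (6 + 4)/3 = -6 + (⅓)*10 = -6 + 10/3 = -8/3 ≈ -2.6667)
w = 1968 (w = (-30 + 6)*(-82) = -24*(-82) = 1968)
O(d) = 7 - √(4 + d)*(-8/3 - 5/d) (O(d) = 7 - (-5/d - 8/3)*√(d + 4) = 7 - (-8/3 - 5/d)*√(4 + d) = 7 - √(4 + d)*(-8/3 - 5/d))
w + O(-8) = 1968 + (7 + 8*√(4 - 8)/3 + 5*√(4 - 8)/(-8)) = 1968 + (7 + 8*√(-4)/3 + 5*(-⅛)*√(-4)) = 1968 + (7 + 8*(2*I)/3 + 5*(-⅛)*(2*I)) = 1968 + (7 + 16*I/3 - 5*I/4) = 1968 + (7 + 49*I/12) = 1975 + 49*I/12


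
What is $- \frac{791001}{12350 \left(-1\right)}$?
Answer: $\frac{791001}{12350} \approx 64.049$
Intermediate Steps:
$- \frac{791001}{12350 \left(-1\right)} = - \frac{791001}{-12350} = \left(-791001\right) \left(- \frac{1}{12350}\right) = \frac{791001}{12350}$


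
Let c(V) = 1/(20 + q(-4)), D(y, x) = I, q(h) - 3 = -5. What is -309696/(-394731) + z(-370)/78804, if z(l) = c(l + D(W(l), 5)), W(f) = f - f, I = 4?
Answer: 48810611027/62212763448 ≈ 0.78458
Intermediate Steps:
q(h) = -2 (q(h) = 3 - 5 = -2)
W(f) = 0
D(y, x) = 4
c(V) = 1/18 (c(V) = 1/(20 - 2) = 1/18)
z(l) = 1/18
-309696/(-394731) + z(-370)/78804 = -309696/(-394731) + (1/18)/78804 = -309696*(-1/394731) + (1/18)*(1/78804) = 103232/131577 + 1/1418472 = 48810611027/62212763448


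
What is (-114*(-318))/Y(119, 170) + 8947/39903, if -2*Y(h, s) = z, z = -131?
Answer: 2894299169/5227293 ≈ 553.69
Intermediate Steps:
Y(h, s) = 131/2 (Y(h, s) = -½*(-131) = 131/2)
(-114*(-318))/Y(119, 170) + 8947/39903 = (-114*(-318))/(131/2) + 8947/39903 = 36252*(2/131) + 8947*(1/39903) = 72504/131 + 8947/39903 = 2894299169/5227293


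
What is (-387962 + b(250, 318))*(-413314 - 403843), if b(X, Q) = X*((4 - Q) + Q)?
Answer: 316208707034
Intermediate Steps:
b(X, Q) = 4*X (b(X, Q) = X*4 = 4*X)
(-387962 + b(250, 318))*(-413314 - 403843) = (-387962 + 4*250)*(-413314 - 403843) = (-387962 + 1000)*(-817157) = -386962*(-817157) = 316208707034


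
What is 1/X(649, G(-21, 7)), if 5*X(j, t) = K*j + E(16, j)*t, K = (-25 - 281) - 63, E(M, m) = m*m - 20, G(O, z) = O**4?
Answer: 1/16382292516 ≈ 6.1042e-11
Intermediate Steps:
E(M, m) = -20 + m**2 (E(M, m) = m**2 - 20 = -20 + m**2)
K = -369 (K = -306 - 63 = -369)
X(j, t) = -369*j/5 + t*(-20 + j**2)/5 (X(j, t) = (-369*j + (-20 + j**2)*t)/5 = (-369*j + t*(-20 + j**2))/5 = -369*j/5 + t*(-20 + j**2)/5)
1/X(649, G(-21, 7)) = 1/(-369/5*649 + (1/5)*(-21)**4*(-20 + 649**2)) = 1/(-239481/5 + (1/5)*194481*(-20 + 421201)) = 1/(-239481/5 + (1/5)*194481*421181) = 1/(-239481/5 + 81911702061/5) = 1/16382292516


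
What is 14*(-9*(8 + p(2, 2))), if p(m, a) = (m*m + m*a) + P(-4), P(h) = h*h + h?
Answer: -3528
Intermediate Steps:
P(h) = h + h² (P(h) = h² + h = h + h²)
p(m, a) = 12 + m² + a*m (p(m, a) = (m*m + m*a) - 4*(1 - 4) = (m² + a*m) - 4*(-3) = (m² + a*m) + 12 = 12 + m² + a*m)
14*(-9*(8 + p(2, 2))) = 14*(-9*(8 + (12 + 2² + 2*2))) = 14*(-9*(8 + (12 + 4 + 4))) = 14*(-9*(8 + 20)) = 14*(-9*28) = 14*(-252) = -3528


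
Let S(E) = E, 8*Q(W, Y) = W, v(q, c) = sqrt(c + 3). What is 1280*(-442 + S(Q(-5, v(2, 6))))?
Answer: -566560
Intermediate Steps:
v(q, c) = sqrt(3 + c)
Q(W, Y) = W/8
1280*(-442 + S(Q(-5, v(2, 6)))) = 1280*(-442 + (1/8)*(-5)) = 1280*(-442 - 5/8) = 1280*(-3541/8) = -566560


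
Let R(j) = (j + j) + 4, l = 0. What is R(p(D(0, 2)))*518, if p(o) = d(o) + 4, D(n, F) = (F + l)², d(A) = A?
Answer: 10360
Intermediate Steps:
D(n, F) = F² (D(n, F) = (F + 0)² = F²)
p(o) = 4 + o (p(o) = o + 4 = 4 + o)
R(j) = 4 + 2*j (R(j) = 2*j + 4 = 4 + 2*j)
R(p(D(0, 2)))*518 = (4 + 2*(4 + 2²))*518 = (4 + 2*(4 + 4))*518 = (4 + 2*8)*518 = (4 + 16)*518 = 20*518 = 10360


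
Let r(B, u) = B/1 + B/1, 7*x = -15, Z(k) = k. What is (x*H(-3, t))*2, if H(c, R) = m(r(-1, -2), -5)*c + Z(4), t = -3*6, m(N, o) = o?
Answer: -570/7 ≈ -81.429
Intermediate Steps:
x = -15/7 (x = (⅐)*(-15) = -15/7 ≈ -2.1429)
r(B, u) = 2*B (r(B, u) = B*1 + B*1 = B + B = 2*B)
t = -18
H(c, R) = 4 - 5*c (H(c, R) = -5*c + 4 = 4 - 5*c)
(x*H(-3, t))*2 = -15*(4 - 5*(-3))/7*2 = -15*(4 + 15)/7*2 = -15/7*19*2 = -285/7*2 = -570/7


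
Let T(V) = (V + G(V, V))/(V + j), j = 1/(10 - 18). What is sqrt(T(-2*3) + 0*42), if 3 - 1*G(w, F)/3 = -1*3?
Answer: 4*I*sqrt(6)/7 ≈ 1.3997*I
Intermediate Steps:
G(w, F) = 18 (G(w, F) = 9 - (-3)*3 = 9 - 3*(-3) = 9 + 9 = 18)
j = -1/8 (j = 1/(-8) = -1/8 ≈ -0.12500)
T(V) = (18 + V)/(-1/8 + V) (T(V) = (V + 18)/(V - 1/8) = (18 + V)/(-1/8 + V))
sqrt(T(-2*3) + 0*42) = sqrt(8*(18 - 2*3)/(-1 + 8*(-2*3)) + 0*42) = sqrt(8*(18 - 6)/(-1 + 8*(-6)) + 0) = sqrt(8*12/(-1 - 48) + 0) = sqrt(8*12/(-49) + 0) = sqrt(8*(-1/49)*12 + 0) = sqrt(-96/49 + 0) = sqrt(-96/49) = 4*I*sqrt(6)/7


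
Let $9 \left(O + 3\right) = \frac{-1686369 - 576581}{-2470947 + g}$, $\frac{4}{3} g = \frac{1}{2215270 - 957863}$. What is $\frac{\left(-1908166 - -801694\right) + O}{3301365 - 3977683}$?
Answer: $\frac{123760874822849242475}{75647181396916986606} \approx 1.636$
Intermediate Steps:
$g = \frac{3}{5029628}$ ($g = \frac{3}{4 \left(2215270 - 957863\right)} = \frac{3}{4 \cdot 1257407} = \frac{3}{4} \cdot \frac{1}{1257407} = \frac{3}{5029628} \approx 5.9647 \cdot 10^{-7}$)
$O = - \frac{324172697195651}{111851497959417}$ ($O = -3 + \frac{\left(-1686369 - 576581\right) \frac{1}{-2470947 + \frac{3}{5029628}}}{9} = -3 + \frac{\left(-2262950\right) \frac{1}{- \frac{12427944217713}{5029628}}}{9} = -3 + \frac{\left(-2262950\right) \left(- \frac{5029628}{12427944217713}\right)}{9} = -3 + \frac{1}{9} \cdot \frac{11381796682600}{12427944217713} = -3 + \frac{11381796682600}{111851497959417} = - \frac{324172697195651}{111851497959417} \approx -2.8982$)
$\frac{\left(-1908166 - -801694\right) + O}{3301365 - 3977683} = \frac{\left(-1908166 - -801694\right) - \frac{324172697195651}{111851497959417}}{3301365 - 3977683} = \frac{\left(-1908166 + 801694\right) - \frac{324172697195651}{111851497959417}}{-676318} = \left(-1106472 - \frac{324172697195651}{111851497959417}\right) \left(- \frac{1}{676318}\right) = \left(- \frac{123760874822849242475}{111851497959417}\right) \left(- \frac{1}{676318}\right) = \frac{123760874822849242475}{75647181396916986606}$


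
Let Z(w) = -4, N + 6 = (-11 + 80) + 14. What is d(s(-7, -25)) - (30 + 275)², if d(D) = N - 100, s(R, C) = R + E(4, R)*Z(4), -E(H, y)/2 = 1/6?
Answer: -93048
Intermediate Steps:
E(H, y) = -⅓ (E(H, y) = -2/6 = -2*⅙ = -⅓)
N = 77 (N = -6 + ((-11 + 80) + 14) = -6 + (69 + 14) = -6 + 83 = 77)
s(R, C) = 4/3 + R (s(R, C) = R - ⅓*(-4) = R + 4/3 = 4/3 + R)
d(D) = -23 (d(D) = 77 - 100 = -23)
d(s(-7, -25)) - (30 + 275)² = -23 - (30 + 275)² = -23 - 1*305² = -23 - 1*93025 = -23 - 93025 = -93048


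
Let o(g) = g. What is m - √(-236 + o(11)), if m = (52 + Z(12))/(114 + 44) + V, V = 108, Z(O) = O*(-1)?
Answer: 8552/79 - 15*I ≈ 108.25 - 15.0*I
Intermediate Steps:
Z(O) = -O
m = 8552/79 (m = (52 - 1*12)/(114 + 44) + 108 = (52 - 12)/158 + 108 = 40*(1/158) + 108 = 20/79 + 108 = 8552/79 ≈ 108.25)
m - √(-236 + o(11)) = 8552/79 - √(-236 + 11) = 8552/79 - √(-225) = 8552/79 - 15*I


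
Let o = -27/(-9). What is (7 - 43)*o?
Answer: -108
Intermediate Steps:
o = 3 (o = -27*(-⅑) = 3)
(7 - 43)*o = (7 - 43)*3 = -36*3 = -108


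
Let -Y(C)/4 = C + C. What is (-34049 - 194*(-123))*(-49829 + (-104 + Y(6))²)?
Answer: 272247575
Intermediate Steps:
Y(C) = -8*C (Y(C) = -4*(C + C) = -8*C)
(-34049 - 194*(-123))*(-49829 + (-104 + Y(6))²) = (-34049 - 194*(-123))*(-49829 + (-104 - 8*6)²) = (-34049 + 23862)*(-49829 + (-104 - 48)²) = -10187*(-49829 + (-152)²) = -10187*(-49829 + 23104) = -10187*(-26725) = 272247575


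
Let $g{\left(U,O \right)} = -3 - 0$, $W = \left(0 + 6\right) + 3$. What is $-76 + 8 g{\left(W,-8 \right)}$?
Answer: $-100$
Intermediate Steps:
$W = 9$ ($W = 6 + 3 = 9$)
$g{\left(U,O \right)} = -3$ ($g{\left(U,O \right)} = -3 + 0 = -3$)
$-76 + 8 g{\left(W,-8 \right)} = -76 + 8 \left(-3\right) = -76 - 24 = -100$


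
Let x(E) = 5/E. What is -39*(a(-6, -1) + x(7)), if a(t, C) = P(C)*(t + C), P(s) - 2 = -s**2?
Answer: 1716/7 ≈ 245.14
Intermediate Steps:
P(s) = 2 - s**2
a(t, C) = (2 - C**2)*(C + t) (a(t, C) = (2 - C**2)*(t + C) = (2 - C**2)*(C + t))
-39*(a(-6, -1) + x(7)) = -39*(-(-2 + (-1)**2)*(-1 - 6) + 5/7) = -39*(-1*(-2 + 1)*(-7) + 5*(1/7)) = -39*(-1*(-1)*(-7) + 5/7) = -39*(-7 + 5/7) = -39*(-44/7) = 1716/7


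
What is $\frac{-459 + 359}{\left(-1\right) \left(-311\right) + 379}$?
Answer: $- \frac{10}{69} \approx -0.14493$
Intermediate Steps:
$\frac{-459 + 359}{\left(-1\right) \left(-311\right) + 379} = - \frac{100}{311 + 379} = - \frac{100}{690} = \left(-100\right) \frac{1}{690} = - \frac{10}{69}$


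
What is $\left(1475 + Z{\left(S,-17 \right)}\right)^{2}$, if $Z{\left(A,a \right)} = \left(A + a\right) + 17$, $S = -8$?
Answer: $2152089$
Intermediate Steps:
$Z{\left(A,a \right)} = 17 + A + a$
$\left(1475 + Z{\left(S,-17 \right)}\right)^{2} = \left(1475 - 8\right)^{2} = 1467^{2} = 2152089$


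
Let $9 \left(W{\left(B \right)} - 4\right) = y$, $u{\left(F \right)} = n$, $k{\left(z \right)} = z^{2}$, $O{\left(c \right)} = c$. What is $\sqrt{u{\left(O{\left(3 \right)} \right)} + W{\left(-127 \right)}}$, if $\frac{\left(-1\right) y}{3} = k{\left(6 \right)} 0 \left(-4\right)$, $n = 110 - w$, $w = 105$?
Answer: $3$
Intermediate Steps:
$n = 5$ ($n = 110 - 105 = 5$)
$y = 0$ ($y = - 3 \cdot 6^{2} \cdot 0 \left(-4\right) = - 3 \cdot 36 \cdot 0 \left(-4\right) = - 3 \cdot 0 \left(-4\right) = \left(-3\right) 0 = 0$)
$u{\left(F \right)} = 5$
$W{\left(B \right)} = 4$ ($W{\left(B \right)} = 4 + \frac{1}{9} \cdot 0 = 4 + 0 = 4$)
$\sqrt{u{\left(O{\left(3 \right)} \right)} + W{\left(-127 \right)}} = \sqrt{5 + 4} = \sqrt{9} = 3$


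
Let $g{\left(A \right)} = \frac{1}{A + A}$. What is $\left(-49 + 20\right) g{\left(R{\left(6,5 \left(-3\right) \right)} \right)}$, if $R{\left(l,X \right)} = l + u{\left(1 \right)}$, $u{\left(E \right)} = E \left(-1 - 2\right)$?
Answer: $- \frac{29}{6} \approx -4.8333$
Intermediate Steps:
$u{\left(E \right)} = - 3 E$ ($u{\left(E \right)} = E \left(-3\right) = - 3 E$)
$R{\left(l,X \right)} = -3 + l$ ($R{\left(l,X \right)} = l - 3 = -3 + l$)
$g{\left(A \right)} = \frac{1}{2 A}$
$\left(-49 + 20\right) g{\left(R{\left(6,5 \left(-3\right) \right)} \right)} = \left(-49 + 20\right) \frac{1}{2 \left(-3 + 6\right)} = - 29 \frac{1}{2 \cdot 3} = - 29 \cdot \frac{1}{2} \cdot \frac{1}{3} = \left(-29\right) \frac{1}{6} = - \frac{29}{6}$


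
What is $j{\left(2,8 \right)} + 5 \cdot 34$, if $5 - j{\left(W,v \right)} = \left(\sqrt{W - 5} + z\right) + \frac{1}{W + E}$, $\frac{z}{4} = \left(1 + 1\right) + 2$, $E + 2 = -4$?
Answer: $\frac{637}{4} - i \sqrt{3} \approx 159.25 - 1.732 i$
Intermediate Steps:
$E = -6$ ($E = -2 - 4 = -6$)
$z = 16$ ($z = 4 \left(\left(1 + 1\right) + 2\right) = 4 \left(2 + 2\right) = 4 \cdot 4 = 16$)
$j{\left(W,v \right)} = -11 - \frac{1}{-6 + W} - \sqrt{-5 + W}$ ($j{\left(W,v \right)} = 5 - \left(\left(\sqrt{W - 5} + 16\right) + \frac{1}{W - 6}\right) = 5 - \left(\left(\sqrt{-5 + W} + 16\right) + \frac{1}{-6 + W}\right) = 5 - \left(\left(16 + \sqrt{-5 + W}\right) + \frac{1}{-6 + W}\right) = 5 - \left(16 + \frac{1}{-6 + W} + \sqrt{-5 + W}\right) = -11 - \frac{1}{-6 + W} - \sqrt{-5 + W}$)
$j{\left(2,8 \right)} + 5 \cdot 34 = \frac{65 - 22 + 6 \sqrt{-5 + 2} - 2 \sqrt{-5 + 2}}{-6 + 2} + 5 \cdot 34 = \frac{65 - 22 + 6 \sqrt{-3} - 2 \sqrt{-3}}{-4} + 170 = - \frac{65 - 22 + 6 i \sqrt{3} - 2 i \sqrt{3}}{4} + 170 = - \frac{43 + 4 i \sqrt{3}}{4} + 170 = \left(- \frac{43}{4} - i \sqrt{3}\right) + 170 = \frac{637}{4} - i \sqrt{3}$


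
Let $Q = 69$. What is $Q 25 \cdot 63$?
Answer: $108675$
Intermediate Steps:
$Q 25 \cdot 63 = 69 \cdot 25 \cdot 63 = 1725 \cdot 63 = 108675$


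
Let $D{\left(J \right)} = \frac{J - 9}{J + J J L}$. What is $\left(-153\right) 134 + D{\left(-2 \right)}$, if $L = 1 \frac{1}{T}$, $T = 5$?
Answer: $- \frac{122957}{6} \approx -20493.0$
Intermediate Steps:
$L = \frac{1}{5}$ ($L = 1 \cdot \frac{1}{5} = \frac{1}{5} \approx 0.2$)
$D{\left(J \right)} = \frac{-9 + J}{J + \frac{J^{2}}{5}}$ ($D{\left(J \right)} = \frac{J - 9}{J + J J \frac{1}{5}} = \frac{-9 + J}{J + J^{2} \cdot \frac{1}{5}} = \frac{-9 + J}{J + \frac{J^{2}}{5}}$)
$\left(-153\right) 134 + D{\left(-2 \right)} = \left(-153\right) 134 + \frac{5 \left(-9 - 2\right)}{\left(-2\right) \left(5 - 2\right)} = -20502 + 5 \left(- \frac{1}{2}\right) \frac{1}{3} \left(-11\right) = -20502 + \frac{55}{6} = - \frac{122957}{6}$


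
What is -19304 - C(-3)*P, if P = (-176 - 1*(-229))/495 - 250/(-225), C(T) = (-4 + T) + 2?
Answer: -212277/11 ≈ -19298.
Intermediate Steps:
C(T) = -2 + T
P = 67/55 (P = (-176 + 229)*(1/495) - 250*(-1/225) = 53*(1/495) + 10/9 = 53/495 + 10/9 = 67/55 ≈ 1.2182)
-19304 - C(-3)*P = -19304 - (-2 - 3)*67/55 = -19304 - (-5)*67/55 = -19304 - 1*(-67/11) = -19304 + 67/11 = -212277/11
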